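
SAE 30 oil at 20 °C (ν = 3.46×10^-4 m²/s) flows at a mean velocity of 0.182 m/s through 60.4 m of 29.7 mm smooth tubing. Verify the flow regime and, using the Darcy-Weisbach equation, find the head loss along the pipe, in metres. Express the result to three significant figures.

Re = VD/ν = 0.182·0.02970/3.46×10^-4 = 15.6 → laminar (Re < 2300)
f = 64/Re = 4.097
h_f = f(L/D)V²/(2g) = 4.097·(60.4/0.02970)·0.182²/(2·9.81) = 14.07 m

h_f ≈ 14.1 m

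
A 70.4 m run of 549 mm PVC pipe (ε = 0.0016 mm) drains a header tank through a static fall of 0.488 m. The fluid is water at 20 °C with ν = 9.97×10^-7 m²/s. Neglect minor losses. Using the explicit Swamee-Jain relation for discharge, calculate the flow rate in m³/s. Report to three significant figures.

Q ≈ 0.615 m³/s

Swamee-Jain (Type II): Q = -0.965·√(gD⁵h_f/L)·ln[ε/(3.7D) + √(3.17ν²L/(gD³h_f))]
√(gD⁵h_f/L) = √(9.81·0.549⁵·0.488/70.4) = 0.05824
ε/(3.7D) = 7.88×10^-7; √(3.17ν²L/(gD³h_f)) = 1.67×10^-5
Q = -0.965·0.05824·ln(1.752×10^-5) = 0.6155 m³/s
Check: V = 2.60 m/s, Re = 1.43×10^6, f = 0.01103, h_f = 0.487 m ≈ 0.488 m ✓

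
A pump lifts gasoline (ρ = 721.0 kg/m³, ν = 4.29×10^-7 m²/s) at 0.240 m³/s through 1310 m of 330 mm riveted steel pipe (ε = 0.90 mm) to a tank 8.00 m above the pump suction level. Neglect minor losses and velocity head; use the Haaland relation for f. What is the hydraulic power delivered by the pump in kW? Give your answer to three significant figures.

P_hyd ≈ 82.8 kW

V = 4Q/(πD²) = 2.806 m/s; Re = 2.16×10^6; ε/D = 0.00273; f = 0.02559
h_f = f(L/D)V²/2g = 40.77 m
Total head H = z + h_f = 8.00 + 40.77 = 48.77 m
P_hyd = ρgQH = 721.0·9.81·0.240·48.77 = 82.78 kW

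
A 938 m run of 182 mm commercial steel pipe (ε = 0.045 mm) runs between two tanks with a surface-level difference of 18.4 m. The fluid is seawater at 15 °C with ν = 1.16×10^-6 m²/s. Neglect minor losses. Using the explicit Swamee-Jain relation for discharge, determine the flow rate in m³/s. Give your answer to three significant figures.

Q ≈ 0.0536 m³/s

Swamee-Jain (Type II): Q = -0.965·√(gD⁵h_f/L)·ln[ε/(3.7D) + √(3.17ν²L/(gD³h_f))]
√(gD⁵h_f/L) = √(9.81·0.182⁵·18.4/938) = 0.006199
ε/(3.7D) = 6.68×10^-5; √(3.17ν²L/(gD³h_f)) = 6.06×10^-5
Q = -0.965·0.006199·ln(1.275×10^-4) = 0.05364 m³/s
Check: V = 2.06 m/s, Re = 3.24×10^5, f = 0.01655, h_f = 18.5 m ≈ 18.4 m ✓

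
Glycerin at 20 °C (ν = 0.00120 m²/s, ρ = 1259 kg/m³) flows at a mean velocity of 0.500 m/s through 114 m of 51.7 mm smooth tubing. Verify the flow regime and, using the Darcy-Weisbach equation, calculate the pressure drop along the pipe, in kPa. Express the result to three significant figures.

Δp ≈ 1030 kPa

Re = VD/ν = 0.500·0.05170/0.00120 = 21.5 → laminar (Re < 2300)
f = 64/Re = 2.971
h_f = f(L/D)V²/(2g) = 2.971·(114/0.05170)·0.500²/(2·9.81) = 83.47 m
Δp = ρg·h_f = 1259·9.81·83.47 = 1031 kPa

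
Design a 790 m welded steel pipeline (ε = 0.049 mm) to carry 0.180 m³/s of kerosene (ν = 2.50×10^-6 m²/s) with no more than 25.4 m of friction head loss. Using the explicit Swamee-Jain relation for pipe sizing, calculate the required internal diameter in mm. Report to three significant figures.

D ≈ 269 mm

Swamee-Jain (Type III): D = 0.66·[ε^1.25·(LQ²/(gh_f))^4.75 + ν·Q^9.4·(L/(gh_f))^5.2]^0.04
LQ²/(gh_f) = 0.1027; L/(gh_f) = 3.170
Term 1 = ε^1.25·(…)^4.75 = 8.28×10^-11; Term 2 = ν·Q^9.4·(…)^5.2 = 1.01×10^-10
D = 0.66·(8.28×10^-11 + 1.01×10^-10)^0.04 = 0.2692 m = 269 mm
Check: V = 3.16 m/s, Re = 3.41×10^5, f = 0.01594, h_f = 23.8 m ≈ 25.4 m ✓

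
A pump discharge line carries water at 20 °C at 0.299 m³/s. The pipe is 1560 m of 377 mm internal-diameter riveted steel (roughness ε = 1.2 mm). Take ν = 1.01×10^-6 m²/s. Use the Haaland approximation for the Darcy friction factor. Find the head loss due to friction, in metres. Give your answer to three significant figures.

V = 4Q/(πD²) = 4·0.299/(π·0.377²) = 2.679 m/s
Re = VD/ν = 2.679·0.377/1.01×10^-6 = 1.00×10^6 → turbulent
ε/D = 1.2/377 = 0.00318
Haaland: f = 0.02678
h_f = f(L/D)V²/(2g) = 0.02678·(1560/0.377)·2.679²/(2·9.81) = 40.52 m

h_f ≈ 40.5 m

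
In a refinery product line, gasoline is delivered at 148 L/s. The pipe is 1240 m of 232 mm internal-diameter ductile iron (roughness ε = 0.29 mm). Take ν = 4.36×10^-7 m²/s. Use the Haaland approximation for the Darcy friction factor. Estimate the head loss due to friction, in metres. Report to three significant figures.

h_f ≈ 69.8 m

V = 4Q/(πD²) = 4·0.148/(π·0.232²) = 3.501 m/s
Re = VD/ν = 3.501·0.232/4.36×10^-7 = 1.86×10^6 → turbulent
ε/D = 0.29/232 = 0.00125
Haaland: f = 0.02091
h_f = f(L/D)V²/(2g) = 0.02091·(1240/0.232)·3.501²/(2·9.81) = 69.82 m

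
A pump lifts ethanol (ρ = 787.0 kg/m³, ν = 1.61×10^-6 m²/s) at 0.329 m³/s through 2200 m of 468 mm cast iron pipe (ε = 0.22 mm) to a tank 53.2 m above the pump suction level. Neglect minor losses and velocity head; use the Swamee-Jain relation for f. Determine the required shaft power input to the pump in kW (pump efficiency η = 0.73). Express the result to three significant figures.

V = 4Q/(πD²) = 1.913 m/s; Re = 5.56×10^5; ε/D = 4.70×10^-4; f = 0.01749
h_f = f(L/D)V²/2g = 15.33 m
Total head H = z + h_f = 53.2 + 15.33 = 68.53 m
P_hyd = ρgQH = 787.0·9.81·0.329·68.53 = 174.1 kW
P_shaft = P_hyd/η = 174.1/0.73 = 238.5 kW

P_shaft ≈ 238 kW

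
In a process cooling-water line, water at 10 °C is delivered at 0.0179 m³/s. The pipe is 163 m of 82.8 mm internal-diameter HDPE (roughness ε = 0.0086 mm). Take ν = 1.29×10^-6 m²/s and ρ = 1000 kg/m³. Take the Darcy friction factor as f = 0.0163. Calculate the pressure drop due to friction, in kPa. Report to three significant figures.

Δp ≈ 177 kPa

V = 4Q/(πD²) = 4·0.0179/(π·0.0828²) = 3.324 m/s
h_f = f(L/D)V²/(2g) = 0.01630·(163/0.0828)·3.324²/(2·9.81) = 18.07 m
Δp = ρg·h_f = 1000·9.81·18.07 = 177.3 kPa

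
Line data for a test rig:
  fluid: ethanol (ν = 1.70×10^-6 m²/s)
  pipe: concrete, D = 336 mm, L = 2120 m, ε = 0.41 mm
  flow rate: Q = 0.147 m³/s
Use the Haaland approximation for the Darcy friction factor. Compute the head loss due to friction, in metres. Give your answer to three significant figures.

h_f ≈ 18.9 m

V = 4Q/(πD²) = 4·0.147/(π·0.336²) = 1.658 m/s
Re = VD/ν = 1.658·0.336/1.70×10^-6 = 3.28×10^5 → turbulent
ε/D = 0.41/336 = 0.00122
Haaland: f = 0.02135
h_f = f(L/D)V²/(2g) = 0.02135·(2120/0.336)·1.658²/(2·9.81) = 18.87 m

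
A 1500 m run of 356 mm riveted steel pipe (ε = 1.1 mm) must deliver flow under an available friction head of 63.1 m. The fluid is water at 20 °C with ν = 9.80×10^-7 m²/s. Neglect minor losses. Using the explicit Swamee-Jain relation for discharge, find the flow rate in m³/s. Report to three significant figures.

Swamee-Jain (Type II): Q = -0.965·√(gD⁵h_f/L)·ln[ε/(3.7D) + √(3.17ν²L/(gD³h_f))]
√(gD⁵h_f/L) = √(9.81·0.356⁵·63.1/1500) = 0.04858
ε/(3.7D) = 8.35×10^-4; √(3.17ν²L/(gD³h_f)) = 1.28×10^-5
Q = -0.965·0.04858·ln(8.479×10^-4) = 0.3315 m³/s
Check: V = 3.33 m/s, Re = 1.21×10^6, f = 0.02655, h_f = 63.3 m ≈ 63.1 m ✓

Q ≈ 0.332 m³/s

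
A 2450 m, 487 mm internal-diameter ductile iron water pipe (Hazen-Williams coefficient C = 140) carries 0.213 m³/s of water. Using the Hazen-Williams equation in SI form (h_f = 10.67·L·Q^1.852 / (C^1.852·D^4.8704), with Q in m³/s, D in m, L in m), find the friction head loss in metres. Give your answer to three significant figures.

h_f ≈ 5.26 m

h_f = 10.67·2450·0.213^1.852 / (140^1.852·0.487^4.8704) = 5.257 m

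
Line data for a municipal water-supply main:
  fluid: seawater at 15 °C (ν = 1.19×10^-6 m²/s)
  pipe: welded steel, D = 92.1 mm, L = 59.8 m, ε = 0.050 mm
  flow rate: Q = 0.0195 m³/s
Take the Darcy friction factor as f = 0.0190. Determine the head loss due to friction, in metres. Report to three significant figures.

V = 4Q/(πD²) = 4·0.0195/(π·0.0921²) = 2.927 m/s
h_f = f(L/D)V²/(2g) = 0.01900·(59.8/0.0921)·2.927²/(2·9.81) = 5.387 m

h_f ≈ 5.39 m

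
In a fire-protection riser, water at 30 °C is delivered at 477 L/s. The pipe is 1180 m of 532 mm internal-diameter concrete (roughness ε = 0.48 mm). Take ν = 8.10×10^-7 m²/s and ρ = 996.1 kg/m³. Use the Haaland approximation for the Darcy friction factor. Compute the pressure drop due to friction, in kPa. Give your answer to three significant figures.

Δp ≈ 98.7 kPa

V = 4Q/(πD²) = 4·0.477/(π·0.532²) = 2.146 m/s
Re = VD/ν = 2.146·0.532/8.10×10^-7 = 1.41×10^6 → turbulent
ε/D = 0.48/532 = 9.02×10^-4
Haaland: f = 0.01940
h_f = f(L/D)V²/(2g) = 0.01940·(1180/0.532)·2.146²/(2·9.81) = 10.10 m
Δp = ρg·h_f = 996.1·9.81·10.10 = 98.67 kPa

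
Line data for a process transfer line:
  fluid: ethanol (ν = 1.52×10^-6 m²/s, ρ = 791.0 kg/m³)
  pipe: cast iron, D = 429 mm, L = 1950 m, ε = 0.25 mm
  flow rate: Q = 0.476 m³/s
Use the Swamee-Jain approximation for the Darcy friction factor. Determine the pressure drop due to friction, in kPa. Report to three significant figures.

V = 4Q/(πD²) = 4·0.476/(π·0.429²) = 3.293 m/s
Re = VD/ν = 3.293·0.429/1.52×10^-6 = 9.29×10^5 → turbulent
ε/D = 0.25/429 = 5.83×10^-4
Swamee-Jain: f = 0.01787
h_f = f(L/D)V²/(2g) = 0.01787·(1950/0.429)·3.293²/(2·9.81) = 44.90 m
Δp = ρg·h_f = 791.0·9.81·44.90 = 348.4 kPa

Δp ≈ 348 kPa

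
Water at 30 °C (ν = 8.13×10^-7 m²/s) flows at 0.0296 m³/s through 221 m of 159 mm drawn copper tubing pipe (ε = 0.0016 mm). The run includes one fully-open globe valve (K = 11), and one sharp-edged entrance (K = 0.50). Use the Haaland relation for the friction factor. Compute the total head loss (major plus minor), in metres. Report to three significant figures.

H_L ≈ 3.59 m

V = 4Q/(πD²) = 1.491 m/s; V²/2g = 0.1133 m
Re = 2.92×10^5, ε/D = 1.01×10^-5 → f = 0.01450 (Haaland)
Major: h_f = f(L/D)·V²/2g = 0.01450·1390·0.1133 = 2.283 m
Minor: ΣK = 11.5; h_m = ΣK·V²/2g = 1.303 m
Total H_L = 2.283 + 1.303 = 3.585 m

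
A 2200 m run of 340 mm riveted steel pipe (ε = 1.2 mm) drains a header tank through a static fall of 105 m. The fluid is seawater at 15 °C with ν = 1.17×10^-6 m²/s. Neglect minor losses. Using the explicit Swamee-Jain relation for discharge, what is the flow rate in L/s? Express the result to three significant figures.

Q ≈ 309 L/s

Swamee-Jain (Type II): Q = -0.965·√(gD⁵h_f/L)·ln[ε/(3.7D) + √(3.17ν²L/(gD³h_f))]
√(gD⁵h_f/L) = √(9.81·0.340⁵·105/2200) = 0.04612
ε/(3.7D) = 9.54×10^-4; √(3.17ν²L/(gD³h_f)) = 1.54×10^-5
Q = -0.965·0.04612·ln(9.693×10^-4) = 0.3088 m³/s
Check: V = 3.40 m/s, Re = 9.89×10^5, f = 0.02759, h_f = 105 m ≈ 105 m ✓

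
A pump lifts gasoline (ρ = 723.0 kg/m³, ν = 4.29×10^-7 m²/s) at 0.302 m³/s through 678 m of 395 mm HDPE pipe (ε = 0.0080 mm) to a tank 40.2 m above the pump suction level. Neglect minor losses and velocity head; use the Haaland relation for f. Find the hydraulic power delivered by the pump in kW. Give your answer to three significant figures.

P_hyd ≈ 98.4 kW

V = 4Q/(πD²) = 2.464 m/s; Re = 2.27×10^6; ε/D = 2.03×10^-5; f = 0.01079
h_f = f(L/D)V²/2g = 5.733 m
Total head H = z + h_f = 40.2 + 5.733 = 45.93 m
P_hyd = ρgQH = 723.0·9.81·0.302·45.93 = 98.39 kW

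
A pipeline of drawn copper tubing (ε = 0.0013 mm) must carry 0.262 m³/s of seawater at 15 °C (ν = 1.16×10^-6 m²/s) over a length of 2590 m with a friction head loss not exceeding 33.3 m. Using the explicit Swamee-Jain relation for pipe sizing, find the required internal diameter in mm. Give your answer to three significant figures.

Swamee-Jain (Type III): D = 0.66·[ε^1.25·(LQ²/(gh_f))^4.75 + ν·Q^9.4·(L/(gh_f))^5.2]^0.04
LQ²/(gh_f) = 0.5442; L/(gh_f) = 7.928
Term 1 = ε^1.25·(…)^4.75 = 2.44×10^-9; Term 2 = ν·Q^9.4·(…)^5.2 = 1.87×10^-7
D = 0.66·(2.44×10^-9 + 1.87×10^-7)^0.04 = 0.3554 m = 355 mm
Check: V = 2.64 m/s, Re = 8.09×10^5, f = 0.01211, h_f = 31.4 m ≈ 33.3 m ✓

D ≈ 355 mm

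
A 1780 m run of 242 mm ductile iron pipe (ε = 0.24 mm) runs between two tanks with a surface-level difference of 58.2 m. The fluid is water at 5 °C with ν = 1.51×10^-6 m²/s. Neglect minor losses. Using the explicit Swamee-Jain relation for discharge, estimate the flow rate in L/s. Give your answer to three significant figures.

Q ≈ 127 L/s

Swamee-Jain (Type II): Q = -0.965·√(gD⁵h_f/L)·ln[ε/(3.7D) + √(3.17ν²L/(gD³h_f))]
√(gD⁵h_f/L) = √(9.81·0.242⁵·58.2/1780) = 0.01632
ε/(3.7D) = 2.68×10^-4; √(3.17ν²L/(gD³h_f)) = 3.99×10^-5
Q = -0.965·0.01632·ln(3.079×10^-4) = 0.1273 m³/s
Check: V = 2.77 m/s, Re = 4.44×10^5, f = 0.02040, h_f = 58.6 m ≈ 58.2 m ✓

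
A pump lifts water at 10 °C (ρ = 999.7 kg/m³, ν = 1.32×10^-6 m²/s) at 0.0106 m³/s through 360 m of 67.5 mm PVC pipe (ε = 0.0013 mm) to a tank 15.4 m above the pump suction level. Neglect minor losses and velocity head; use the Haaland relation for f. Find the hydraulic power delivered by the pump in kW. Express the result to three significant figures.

P_hyd ≈ 5.69 kW

V = 4Q/(πD²) = 2.962 m/s; Re = 1.51×10^5; ε/D = 1.93×10^-5; f = 0.01647
h_f = f(L/D)V²/2g = 39.29 m
Total head H = z + h_f = 15.4 + 39.29 = 54.69 m
P_hyd = ρgQH = 999.7·9.81·0.0106·54.69 = 5.685 kW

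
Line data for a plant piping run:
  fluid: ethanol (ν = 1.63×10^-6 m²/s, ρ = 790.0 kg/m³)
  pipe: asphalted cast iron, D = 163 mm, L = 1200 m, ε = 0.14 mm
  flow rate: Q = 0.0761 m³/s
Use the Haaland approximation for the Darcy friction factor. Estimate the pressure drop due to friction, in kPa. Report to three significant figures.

V = 4Q/(πD²) = 4·0.0761/(π·0.163²) = 3.647 m/s
Re = VD/ν = 3.647·0.163/1.63×10^-6 = 3.65×10^5 → turbulent
ε/D = 0.14/163 = 8.59×10^-4
Haaland: f = 0.01975
h_f = f(L/D)V²/(2g) = 0.01975·(1200/0.163)·3.647²/(2·9.81) = 98.56 m
Δp = ρg·h_f = 790.0·9.81·98.56 = 763.8 kPa

Δp ≈ 764 kPa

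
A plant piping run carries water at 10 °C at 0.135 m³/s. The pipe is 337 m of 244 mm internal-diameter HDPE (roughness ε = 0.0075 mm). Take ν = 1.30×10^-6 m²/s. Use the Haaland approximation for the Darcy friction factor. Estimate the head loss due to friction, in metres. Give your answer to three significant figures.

V = 4Q/(πD²) = 4·0.135/(π·0.244²) = 2.887 m/s
Re = VD/ν = 2.887·0.244/1.30×10^-6 = 5.42×10^5 → turbulent
ε/D = 0.0075/244 = 3.07×10^-5
Haaland: f = 0.01327
h_f = f(L/D)V²/(2g) = 0.01327·(337/0.244)·2.887²/(2·9.81) = 7.785 m

h_f ≈ 7.79 m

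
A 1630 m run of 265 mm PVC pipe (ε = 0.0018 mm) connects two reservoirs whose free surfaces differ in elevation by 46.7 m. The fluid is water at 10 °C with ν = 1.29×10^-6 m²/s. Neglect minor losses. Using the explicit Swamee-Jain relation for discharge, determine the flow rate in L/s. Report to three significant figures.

Swamee-Jain (Type II): Q = -0.965·√(gD⁵h_f/L)·ln[ε/(3.7D) + √(3.17ν²L/(gD³h_f))]
√(gD⁵h_f/L) = √(9.81·0.265⁵·46.7/1630) = 0.01917
ε/(3.7D) = 1.84×10^-6; √(3.17ν²L/(gD³h_f)) = 3.18×10^-5
Q = -0.965·0.01917·ln(3.359×10^-5) = 0.1905 m³/s
Check: V = 3.45 m/s, Re = 7.10×10^5, f = 0.01244, h_f = 46.5 m ≈ 46.7 m ✓

Q ≈ 191 L/s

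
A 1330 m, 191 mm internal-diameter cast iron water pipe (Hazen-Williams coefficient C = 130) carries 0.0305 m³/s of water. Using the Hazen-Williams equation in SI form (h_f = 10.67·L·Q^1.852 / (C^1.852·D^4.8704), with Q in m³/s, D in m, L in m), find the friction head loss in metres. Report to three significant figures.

h_f = 10.67·1330·0.0305^1.852 / (130^1.852·0.191^4.8704) = 8.542 m

h_f ≈ 8.54 m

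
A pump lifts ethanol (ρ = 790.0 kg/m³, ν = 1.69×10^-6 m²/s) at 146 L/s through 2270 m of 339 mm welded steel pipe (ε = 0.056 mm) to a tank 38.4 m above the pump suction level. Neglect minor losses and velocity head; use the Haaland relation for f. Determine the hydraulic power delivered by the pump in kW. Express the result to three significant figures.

P_hyd ≈ 59.3 kW

V = 4Q/(πD²) = 1.618 m/s; Re = 3.24×10^5; ε/D = 1.65×10^-4; f = 0.01564
h_f = f(L/D)V²/2g = 13.97 m
Total head H = z + h_f = 38.4 + 13.97 = 52.37 m
P_hyd = ρgQH = 790.0·9.81·0.146·52.37 = 59.25 kW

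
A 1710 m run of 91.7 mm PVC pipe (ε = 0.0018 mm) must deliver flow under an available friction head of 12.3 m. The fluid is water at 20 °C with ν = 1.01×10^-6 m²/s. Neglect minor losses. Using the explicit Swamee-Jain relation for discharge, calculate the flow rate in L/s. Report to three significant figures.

Swamee-Jain (Type II): Q = -0.965·√(gD⁵h_f/L)·ln[ε/(3.7D) + √(3.17ν²L/(gD³h_f))]
√(gD⁵h_f/L) = √(9.81·0.0917⁵·12.3/1710) = 6.764×10^-4
ε/(3.7D) = 5.31×10^-6; √(3.17ν²L/(gD³h_f)) = 2.44×10^-4
Q = -0.965·6.764×10^-4·ln(2.491×10^-4) = 0.005416 m³/s
Check: V = 0.820 m/s, Re = 7.45×10^4, f = 0.01912, h_f = 12.2 m ≈ 12.3 m ✓

Q ≈ 5.42 L/s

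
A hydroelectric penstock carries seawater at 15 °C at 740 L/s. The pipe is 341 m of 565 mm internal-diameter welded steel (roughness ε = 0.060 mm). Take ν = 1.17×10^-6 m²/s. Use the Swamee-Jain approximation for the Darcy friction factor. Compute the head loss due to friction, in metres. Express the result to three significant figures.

h_f ≈ 3.55 m

V = 4Q/(πD²) = 4·0.740/(π·0.565²) = 2.952 m/s
Re = VD/ν = 2.952·0.565/1.17×10^-6 = 1.43×10^6 → turbulent
ε/D = 0.060/565 = 1.06×10^-4
Swamee-Jain: f = 0.01325
h_f = f(L/D)V²/(2g) = 0.01325·(341/0.565)·2.952²/(2·9.81) = 3.551 m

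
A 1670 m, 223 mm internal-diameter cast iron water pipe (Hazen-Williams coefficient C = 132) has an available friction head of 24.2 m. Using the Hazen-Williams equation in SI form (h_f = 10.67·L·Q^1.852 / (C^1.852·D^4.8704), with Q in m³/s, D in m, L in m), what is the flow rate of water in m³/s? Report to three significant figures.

Q ≈ 0.0722 m³/s

Rearranging: Q = [h_f·C^1.852·D^4.8704 / (10.67·L)]^(1/1.852)
Q = [24.2·132^1.852·0.223^4.8704 / (10.67·1670)]^0.540 = 0.07222 m³/s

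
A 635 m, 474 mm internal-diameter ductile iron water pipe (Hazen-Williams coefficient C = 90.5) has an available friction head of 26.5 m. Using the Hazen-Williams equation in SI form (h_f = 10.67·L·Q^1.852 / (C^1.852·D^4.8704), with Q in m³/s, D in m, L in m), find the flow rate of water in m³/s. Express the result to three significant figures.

Rearranging: Q = [h_f·C^1.852·D^4.8704 / (10.67·L)]^(1/1.852)
Q = [26.5·90.5^1.852·0.474^4.8704 / (10.67·635)]^0.540 = 0.6367 m³/s

Q ≈ 0.637 m³/s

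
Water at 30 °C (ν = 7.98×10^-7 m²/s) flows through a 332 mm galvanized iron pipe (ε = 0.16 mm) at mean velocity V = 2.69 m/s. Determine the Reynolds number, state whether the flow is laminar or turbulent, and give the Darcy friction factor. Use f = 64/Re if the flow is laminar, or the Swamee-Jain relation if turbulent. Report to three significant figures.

Re = VD/ν = 2.690·0.332/7.98×10^-7 = 1.12×10^6
Re > 4000 → turbulent; ε/D = 4.82×10^-4
Swamee-Jain: f = 0.01712

Re ≈ 1.12×10^6; turbulent; f ≈ 0.0171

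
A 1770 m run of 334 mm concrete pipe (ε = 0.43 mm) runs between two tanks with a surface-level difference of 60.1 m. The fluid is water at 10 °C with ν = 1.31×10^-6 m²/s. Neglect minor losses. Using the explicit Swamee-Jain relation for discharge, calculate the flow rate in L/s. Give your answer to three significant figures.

Q ≈ 284 L/s

Swamee-Jain (Type II): Q = -0.965·√(gD⁵h_f/L)·ln[ε/(3.7D) + √(3.17ν²L/(gD³h_f))]
√(gD⁵h_f/L) = √(9.81·0.334⁵·60.1/1770) = 0.03721
ε/(3.7D) = 3.48×10^-4; √(3.17ν²L/(gD³h_f)) = 2.09×10^-5
Q = -0.965·0.03721·ln(3.689×10^-4) = 0.2838 m³/s
Check: V = 3.24 m/s, Re = 8.26×10^5, f = 0.02130, h_f = 60.4 m ≈ 60.1 m ✓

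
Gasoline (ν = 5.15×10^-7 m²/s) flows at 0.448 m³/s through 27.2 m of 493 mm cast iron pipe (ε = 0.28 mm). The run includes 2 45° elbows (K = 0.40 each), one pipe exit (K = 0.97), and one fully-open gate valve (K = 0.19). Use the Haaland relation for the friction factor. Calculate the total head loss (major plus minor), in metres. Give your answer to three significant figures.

V = 4Q/(πD²) = 2.347 m/s; V²/2g = 0.2807 m
Re = 2.25×10^6, ε/D = 5.68×10^-4 → f = 0.01740 (Haaland)
Major: h_f = f(L/D)·V²/2g = 0.01740·55.17·0.2807 = 0.2696 m
Minor: ΣK = 1.96; h_m = ΣK·V²/2g = 0.5502 m
Total H_L = 0.2696 + 0.5502 = 0.8198 m

H_L ≈ 0.820 m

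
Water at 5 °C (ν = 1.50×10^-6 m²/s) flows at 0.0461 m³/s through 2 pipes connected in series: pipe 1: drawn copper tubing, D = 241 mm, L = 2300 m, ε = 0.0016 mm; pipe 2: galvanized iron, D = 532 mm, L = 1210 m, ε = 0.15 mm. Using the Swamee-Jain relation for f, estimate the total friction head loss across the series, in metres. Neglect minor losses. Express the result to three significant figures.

H ≈ 8.17 m

Pipe 1: V = 1.011 m/s, Re = 1.62×10^5, ε/D = 6.64×10^-6, f = 0.01624, h_1 = f(L/D)V²/2g = 8.066 m
Pipe 2: V = 0.2074 m/s, Re = 7.36×10^4, ε/D = 2.82×10^-4, f = 0.02040, h_2 = f(L/D)V²/2g = 0.1017 m
Series → Q common, losses add: H = Σh = 8.168 m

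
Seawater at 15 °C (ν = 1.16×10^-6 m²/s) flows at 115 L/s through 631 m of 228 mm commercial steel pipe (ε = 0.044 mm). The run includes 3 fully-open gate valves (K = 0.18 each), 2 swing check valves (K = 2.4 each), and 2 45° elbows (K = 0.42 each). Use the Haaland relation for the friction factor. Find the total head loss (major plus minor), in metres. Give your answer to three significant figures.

V = 4Q/(πD²) = 2.817 m/s; V²/2g = 0.4044 m
Re = 5.54×10^5, ε/D = 1.93×10^-4 → f = 0.01510 (Haaland)
Major: h_f = f(L/D)·V²/2g = 0.01510·2768·0.4044 = 16.89 m
Minor: ΣK = 6.18; h_m = ΣK·V²/2g = 2.499 m
Total H_L = 16.89 + 2.499 = 19.39 m

H_L ≈ 19.4 m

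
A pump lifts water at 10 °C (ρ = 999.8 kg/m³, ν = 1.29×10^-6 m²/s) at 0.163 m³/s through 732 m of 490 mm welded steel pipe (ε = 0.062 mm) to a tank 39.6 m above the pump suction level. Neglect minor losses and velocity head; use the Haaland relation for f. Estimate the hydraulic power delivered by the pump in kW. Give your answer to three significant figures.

P_hyd ≈ 64.7 kW

V = 4Q/(πD²) = 0.8644 m/s; Re = 3.28×10^5; ε/D = 1.27×10^-4; f = 0.01528
h_f = f(L/D)V²/2g = 0.8693 m
Total head H = z + h_f = 39.6 + 0.8693 = 40.47 m
P_hyd = ρgQH = 999.8·9.81·0.163·40.47 = 64.70 kW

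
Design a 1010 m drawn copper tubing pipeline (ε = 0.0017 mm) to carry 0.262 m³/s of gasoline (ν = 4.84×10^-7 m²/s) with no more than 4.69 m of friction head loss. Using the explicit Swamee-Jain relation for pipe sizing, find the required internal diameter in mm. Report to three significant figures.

D ≈ 424 mm

Swamee-Jain (Type III): D = 0.66·[ε^1.25·(LQ²/(gh_f))^4.75 + ν·Q^9.4·(L/(gh_f))^5.2]^0.04
LQ²/(gh_f) = 1.507; L/(gh_f) = 21.95
Term 1 = ε^1.25·(…)^4.75 = 4.30×10^-7; Term 2 = ν·Q^9.4·(…)^5.2 = 1.56×10^-5
D = 0.66·(4.30×10^-7 + 1.56×10^-5)^0.04 = 0.4243 m = 424 mm
Check: V = 1.85 m/s, Re = 1.62×10^6, f = 0.01085, h_f = 4.52 m ≈ 4.69 m ✓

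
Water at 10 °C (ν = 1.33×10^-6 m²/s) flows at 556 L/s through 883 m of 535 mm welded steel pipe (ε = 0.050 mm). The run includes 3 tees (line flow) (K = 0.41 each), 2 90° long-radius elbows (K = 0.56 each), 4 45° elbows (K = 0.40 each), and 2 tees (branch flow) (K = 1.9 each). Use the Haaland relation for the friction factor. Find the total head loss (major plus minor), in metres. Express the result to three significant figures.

V = 4Q/(πD²) = 2.473 m/s; V²/2g = 0.3118 m
Re = 9.95×10^5, ε/D = 9.35×10^-5 → f = 0.01323 (Haaland)
Major: h_f = f(L/D)·V²/2g = 0.01323·1650·0.3118 = 6.810 m
Minor: ΣK = 7.75; h_m = ΣK·V²/2g = 2.416 m
Total H_L = 6.810 + 2.416 = 9.227 m

H_L ≈ 9.23 m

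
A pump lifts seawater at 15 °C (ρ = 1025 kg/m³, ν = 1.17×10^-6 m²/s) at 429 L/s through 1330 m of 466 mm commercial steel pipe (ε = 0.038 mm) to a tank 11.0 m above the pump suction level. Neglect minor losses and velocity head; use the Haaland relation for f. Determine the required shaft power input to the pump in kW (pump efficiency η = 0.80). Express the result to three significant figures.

V = 4Q/(πD²) = 2.515 m/s; Re = 1.00×10^6; ε/D = 8.15×10^-5; f = 0.01304
h_f = f(L/D)V²/2g = 12.00 m
Total head H = z + h_f = 11.0 + 12.00 = 23.00 m
P_hyd = ρgQH = 1025·9.81·0.429·23.00 = 99.23 kW
P_shaft = P_hyd/η = 99.23/0.80 = 124.0 kW

P_shaft ≈ 124 kW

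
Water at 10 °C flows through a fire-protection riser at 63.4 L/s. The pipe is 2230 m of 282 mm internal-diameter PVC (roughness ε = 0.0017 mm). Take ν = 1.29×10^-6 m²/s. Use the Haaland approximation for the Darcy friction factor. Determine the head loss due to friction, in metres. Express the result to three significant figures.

h_f ≈ 6.32 m

V = 4Q/(πD²) = 4·0.0634/(π·0.282²) = 1.015 m/s
Re = VD/ν = 1.015·0.282/1.29×10^-6 = 2.22×10^5 → turbulent
ε/D = 0.0017/282 = 6.03×10^-6
Haaland: f = 0.01523
h_f = f(L/D)V²/(2g) = 0.01523·(2230/0.282)·1.015²/(2·9.81) = 6.324 m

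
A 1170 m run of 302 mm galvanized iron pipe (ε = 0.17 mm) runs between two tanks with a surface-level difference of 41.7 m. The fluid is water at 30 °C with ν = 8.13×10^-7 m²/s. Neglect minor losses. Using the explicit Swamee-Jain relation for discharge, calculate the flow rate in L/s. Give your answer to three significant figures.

Q ≈ 249 L/s

Swamee-Jain (Type II): Q = -0.965·√(gD⁵h_f/L)·ln[ε/(3.7D) + √(3.17ν²L/(gD³h_f))]
√(gD⁵h_f/L) = √(9.81·0.302⁵·41.7/1170) = 0.02964
ε/(3.7D) = 1.52×10^-4; √(3.17ν²L/(gD³h_f)) = 1.48×10^-5
Q = -0.965·0.02964·ln(1.669×10^-4) = 0.2488 m³/s
Check: V = 3.47 m/s, Re = 1.29×10^6, f = 0.01760, h_f = 41.9 m ≈ 41.7 m ✓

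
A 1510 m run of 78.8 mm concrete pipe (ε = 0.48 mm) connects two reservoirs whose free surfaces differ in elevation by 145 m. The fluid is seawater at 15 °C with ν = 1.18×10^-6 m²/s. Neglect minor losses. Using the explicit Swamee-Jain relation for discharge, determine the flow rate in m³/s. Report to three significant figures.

Swamee-Jain (Type II): Q = -0.965·√(gD⁵h_f/L)·ln[ε/(3.7D) + √(3.17ν²L/(gD³h_f))]
√(gD⁵h_f/L) = √(9.81·0.0788⁵·145/1510) = 0.001692
ε/(3.7D) = 0.00165; √(3.17ν²L/(gD³h_f)) = 9.79×10^-5
Q = -0.965·0.001692·ln(0.001744) = 0.01037 m³/s
Check: V = 2.13 m/s, Re = 1.42×10^5, f = 0.03306, h_f = 146 m ≈ 145 m ✓

Q ≈ 0.0104 m³/s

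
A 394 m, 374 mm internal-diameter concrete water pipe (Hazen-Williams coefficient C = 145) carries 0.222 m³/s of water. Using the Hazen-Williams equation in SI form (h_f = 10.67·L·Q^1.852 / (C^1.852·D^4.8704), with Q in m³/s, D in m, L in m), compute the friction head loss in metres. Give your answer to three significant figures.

h_f = 10.67·394·0.222^1.852 / (145^1.852·0.374^4.8704) = 3.094 m

h_f ≈ 3.09 m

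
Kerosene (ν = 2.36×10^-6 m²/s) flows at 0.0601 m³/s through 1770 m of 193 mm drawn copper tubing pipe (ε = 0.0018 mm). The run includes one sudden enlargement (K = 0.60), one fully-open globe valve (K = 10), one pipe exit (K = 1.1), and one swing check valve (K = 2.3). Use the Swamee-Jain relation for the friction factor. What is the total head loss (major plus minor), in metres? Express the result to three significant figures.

H_L ≈ 34.9 m

V = 4Q/(πD²) = 2.054 m/s; V²/2g = 0.2151 m
Re = 1.68×10^5, ε/D = 9.33×10^-6 → f = 0.01615 (Swamee-Jain)
Major: h_f = f(L/D)·V²/2g = 0.01615·9171·0.2151 = 31.86 m
Minor: ΣK = 14.0; h_m = ΣK·V²/2g = 3.011 m
Total H_L = 31.86 + 3.011 = 34.87 m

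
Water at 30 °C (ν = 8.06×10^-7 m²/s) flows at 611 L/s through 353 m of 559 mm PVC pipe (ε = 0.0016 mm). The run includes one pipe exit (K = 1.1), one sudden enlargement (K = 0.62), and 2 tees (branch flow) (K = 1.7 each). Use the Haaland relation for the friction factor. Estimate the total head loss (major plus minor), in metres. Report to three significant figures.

V = 4Q/(πD²) = 2.490 m/s; V²/2g = 0.3159 m
Re = 1.73×10^6, ε/D = 2.86×10^-6 → f = 0.01066 (Haaland)
Major: h_f = f(L/D)·V²/2g = 0.01066·631.5·0.3159 = 2.127 m
Minor: ΣK = 5.12; h_m = ΣK·V²/2g = 1.617 m
Total H_L = 2.127 + 1.617 = 3.744 m

H_L ≈ 3.74 m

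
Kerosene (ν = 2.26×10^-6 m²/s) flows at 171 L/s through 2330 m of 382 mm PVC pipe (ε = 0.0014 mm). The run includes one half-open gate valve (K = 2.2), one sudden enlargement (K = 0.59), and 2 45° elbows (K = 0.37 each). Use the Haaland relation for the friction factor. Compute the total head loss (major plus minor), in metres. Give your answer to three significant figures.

H_L ≈ 10.7 m

V = 4Q/(πD²) = 1.492 m/s; V²/2g = 0.1135 m
Re = 2.52×10^5, ε/D = 3.66×10^-6 → f = 0.01485 (Haaland)
Major: h_f = f(L/D)·V²/2g = 0.01485·6099·0.1135 = 10.27 m
Minor: ΣK = 3.53; h_m = ΣK·V²/2g = 0.4005 m
Total H_L = 10.27 + 0.4005 = 10.68 m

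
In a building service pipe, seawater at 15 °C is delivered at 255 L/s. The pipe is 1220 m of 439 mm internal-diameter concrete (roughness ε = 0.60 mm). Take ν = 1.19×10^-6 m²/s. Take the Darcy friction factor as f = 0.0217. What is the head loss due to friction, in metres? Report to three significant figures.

V = 4Q/(πD²) = 4·0.255/(π·0.439²) = 1.685 m/s
h_f = f(L/D)V²/(2g) = 0.02170·(1220/0.439)·1.685²/(2·9.81) = 8.724 m

h_f ≈ 8.72 m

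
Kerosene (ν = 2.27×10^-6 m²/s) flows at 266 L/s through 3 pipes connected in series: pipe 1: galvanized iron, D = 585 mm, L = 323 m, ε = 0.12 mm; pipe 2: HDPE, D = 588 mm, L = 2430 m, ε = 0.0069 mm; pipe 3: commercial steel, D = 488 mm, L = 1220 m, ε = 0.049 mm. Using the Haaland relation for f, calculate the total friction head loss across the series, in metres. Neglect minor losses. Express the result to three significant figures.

H ≈ 7.38 m

Pipe 1: V = 0.9896 m/s, Re = 2.55×10^5, ε/D = 2.05×10^-4, f = 0.01640, h_1 = f(L/D)V²/2g = 0.4520 m
Pipe 2: V = 0.9796 m/s, Re = 2.54×10^5, ε/D = 1.17×10^-5, f = 0.01489, h_2 = f(L/D)V²/2g = 3.009 m
Pipe 3: V = 1.422 m/s, Re = 3.06×10^5, ε/D = 1.00×10^-4, f = 0.01519, h_3 = f(L/D)V²/2g = 3.916 m
Series → Q common, losses add: H = Σh = 7.377 m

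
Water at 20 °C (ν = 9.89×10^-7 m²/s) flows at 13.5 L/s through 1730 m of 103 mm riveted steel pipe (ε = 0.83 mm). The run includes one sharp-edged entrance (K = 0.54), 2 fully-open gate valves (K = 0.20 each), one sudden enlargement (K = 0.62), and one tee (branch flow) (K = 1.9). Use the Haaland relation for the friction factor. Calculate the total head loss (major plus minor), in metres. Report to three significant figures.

H_L ≈ 80.8 m

V = 4Q/(πD²) = 1.620 m/s; V²/2g = 0.1338 m
Re = 1.69×10^5, ε/D = 0.00806 → f = 0.03573 (Haaland)
Major: h_f = f(L/D)·V²/2g = 0.03573·16796·0.1338 = 80.29 m
Minor: ΣK = 3.46; h_m = ΣK·V²/2g = 0.4629 m
Total H_L = 80.29 + 0.4629 = 80.76 m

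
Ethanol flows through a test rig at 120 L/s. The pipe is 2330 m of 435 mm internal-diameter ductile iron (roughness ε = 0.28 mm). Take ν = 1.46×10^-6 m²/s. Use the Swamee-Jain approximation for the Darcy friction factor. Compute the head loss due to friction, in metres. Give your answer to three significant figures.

V = 4Q/(πD²) = 4·0.120/(π·0.435²) = 0.8074 m/s
Re = VD/ν = 0.8074·0.435/1.46×10^-6 = 2.41×10^5 → turbulent
ε/D = 0.28/435 = 6.44×10^-4
Swamee-Jain: f = 0.01938
h_f = f(L/D)V²/(2g) = 0.01938·(2330/0.435)·0.8074²/(2·9.81) = 3.450 m

h_f ≈ 3.45 m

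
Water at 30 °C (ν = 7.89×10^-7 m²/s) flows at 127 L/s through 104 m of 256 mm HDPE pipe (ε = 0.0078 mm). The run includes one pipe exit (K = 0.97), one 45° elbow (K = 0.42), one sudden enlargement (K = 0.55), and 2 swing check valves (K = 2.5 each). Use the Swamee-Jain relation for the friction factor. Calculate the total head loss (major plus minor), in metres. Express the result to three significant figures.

H_L ≈ 3.75 m

V = 4Q/(πD²) = 2.467 m/s; V²/2g = 0.3103 m
Re = 8.01×10^5, ε/D = 3.05×10^-5 → f = 0.01267 (Swamee-Jain)
Major: h_f = f(L/D)·V²/2g = 0.01267·406.2·0.3103 = 1.597 m
Minor: ΣK = 6.94; h_m = ΣK·V²/2g = 2.153 m
Total H_L = 1.597 + 2.153 = 3.751 m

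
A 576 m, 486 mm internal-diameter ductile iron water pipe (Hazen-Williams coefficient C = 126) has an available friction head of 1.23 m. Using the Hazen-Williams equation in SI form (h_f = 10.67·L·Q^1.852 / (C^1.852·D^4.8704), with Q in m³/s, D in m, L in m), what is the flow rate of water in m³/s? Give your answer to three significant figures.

Rearranging: Q = [h_f·C^1.852·D^4.8704 / (10.67·L)]^(1/1.852)
Q = [1.23·126^1.852·0.486^4.8704 / (10.67·576)]^0.540 = 0.1902 m³/s

Q ≈ 0.190 m³/s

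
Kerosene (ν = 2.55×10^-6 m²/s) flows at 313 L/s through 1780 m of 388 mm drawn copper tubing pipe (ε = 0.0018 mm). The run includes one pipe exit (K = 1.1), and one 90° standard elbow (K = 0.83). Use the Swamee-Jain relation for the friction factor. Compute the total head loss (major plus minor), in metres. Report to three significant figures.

H_L ≈ 23.1 m

V = 4Q/(πD²) = 2.647 m/s; V²/2g = 0.3572 m
Re = 4.03×10^5, ε/D = 4.64×10^-6 → f = 0.01368 (Swamee-Jain)
Major: h_f = f(L/D)·V²/2g = 0.01368·4588·0.3572 = 22.41 m
Minor: ΣK = 1.93; h_m = ΣK·V²/2g = 0.6894 m
Total H_L = 22.41 + 0.6894 = 23.10 m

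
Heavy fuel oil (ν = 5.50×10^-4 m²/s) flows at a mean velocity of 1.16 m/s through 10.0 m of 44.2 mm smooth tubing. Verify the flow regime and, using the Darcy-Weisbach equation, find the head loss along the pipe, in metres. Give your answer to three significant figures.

h_f ≈ 10.7 m

Re = VD/ν = 1.16·0.04420/5.50×10^-4 = 93.2 → laminar (Re < 2300)
f = 64/Re = 0.6865
h_f = f(L/D)V²/(2g) = 0.6865·(10.0/0.04420)·1.16²/(2·9.81) = 10.65 m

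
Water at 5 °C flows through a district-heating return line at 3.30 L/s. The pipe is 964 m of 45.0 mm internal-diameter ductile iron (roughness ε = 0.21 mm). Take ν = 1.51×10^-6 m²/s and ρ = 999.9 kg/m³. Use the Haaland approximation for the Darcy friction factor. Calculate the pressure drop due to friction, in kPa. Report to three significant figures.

V = 4Q/(πD²) = 4·0.00330/(π·0.0450²) = 2.075 m/s
Re = VD/ν = 2.075·0.0450/1.51×10^-6 = 6.18×10^4 → turbulent
ε/D = 0.21/45.0 = 0.00467
Haaland: f = 0.03121
h_f = f(L/D)V²/(2g) = 0.03121·(964/0.0450)·2.075²/(2·9.81) = 146.7 m
Δp = ρg·h_f = 999.9·9.81·146.7 = 1439 kPa

Δp ≈ 1440 kPa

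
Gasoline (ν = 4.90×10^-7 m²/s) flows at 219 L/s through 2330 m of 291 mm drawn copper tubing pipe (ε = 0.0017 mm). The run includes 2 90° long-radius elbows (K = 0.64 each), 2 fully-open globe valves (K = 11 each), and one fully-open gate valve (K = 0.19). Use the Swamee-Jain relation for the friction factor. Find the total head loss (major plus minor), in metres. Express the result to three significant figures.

V = 4Q/(πD²) = 3.293 m/s; V²/2g = 0.5526 m
Re = 1.96×10^6, ε/D = 5.84×10^-6 → f = 0.01062 (Swamee-Jain)
Major: h_f = f(L/D)·V²/2g = 0.01062·8007·0.5526 = 47.00 m
Minor: ΣK = 23.5; h_m = ΣK·V²/2g = 12.97 m
Total H_L = 47.00 + 12.97 = 59.97 m

H_L ≈ 60.0 m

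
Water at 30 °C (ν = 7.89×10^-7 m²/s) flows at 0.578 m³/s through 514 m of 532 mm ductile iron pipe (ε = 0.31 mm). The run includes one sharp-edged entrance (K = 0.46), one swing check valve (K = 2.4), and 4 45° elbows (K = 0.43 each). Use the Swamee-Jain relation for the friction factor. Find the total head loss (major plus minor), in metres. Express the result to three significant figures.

H_L ≈ 7.45 m

V = 4Q/(πD²) = 2.600 m/s; V²/2g = 0.3446 m
Re = 1.75×10^6, ε/D = 5.83×10^-4 → f = 0.01762 (Swamee-Jain)
Major: h_f = f(L/D)·V²/2g = 0.01762·966.2·0.3446 = 5.868 m
Minor: ΣK = 4.58; h_m = ΣK·V²/2g = 1.578 m
Total H_L = 5.868 + 1.578 = 7.446 m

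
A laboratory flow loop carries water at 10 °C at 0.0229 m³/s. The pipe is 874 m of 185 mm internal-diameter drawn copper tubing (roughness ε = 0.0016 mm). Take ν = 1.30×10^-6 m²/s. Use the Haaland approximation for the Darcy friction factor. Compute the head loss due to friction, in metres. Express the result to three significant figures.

h_f ≈ 3.00 m

V = 4Q/(πD²) = 4·0.0229/(π·0.185²) = 0.8519 m/s
Re = VD/ν = 0.8519·0.185/1.30×10^-6 = 1.21×10^5 → turbulent
ε/D = 0.0016/185 = 8.65×10^-6
Haaland: f = 0.01716
h_f = f(L/D)V²/(2g) = 0.01716·(874/0.185)·0.8519²/(2·9.81) = 3.000 m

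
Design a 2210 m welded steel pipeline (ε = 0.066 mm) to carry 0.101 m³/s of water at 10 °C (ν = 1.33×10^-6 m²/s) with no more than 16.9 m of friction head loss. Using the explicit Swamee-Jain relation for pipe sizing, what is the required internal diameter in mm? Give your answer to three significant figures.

D ≈ 286 mm

Swamee-Jain (Type III): D = 0.66·[ε^1.25·(LQ²/(gh_f))^4.75 + ν·Q^9.4·(L/(gh_f))^5.2]^0.04
LQ²/(gh_f) = 0.1360; L/(gh_f) = 13.33
Term 1 = ε^1.25·(…)^4.75 = 4.55×10^-10; Term 2 = ν·Q^9.4·(…)^5.2 = 4.11×10^-10
D = 0.66·(4.55×10^-10 + 4.11×10^-10)^0.04 = 0.2865 m = 286 mm
Check: V = 1.57 m/s, Re = 3.38×10^5, f = 0.01635, h_f = 15.8 m ≈ 16.9 m ✓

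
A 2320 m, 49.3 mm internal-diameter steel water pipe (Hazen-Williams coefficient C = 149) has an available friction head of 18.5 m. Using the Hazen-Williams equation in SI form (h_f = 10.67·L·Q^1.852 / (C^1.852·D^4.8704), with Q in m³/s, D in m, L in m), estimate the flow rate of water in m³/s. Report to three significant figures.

Rearranging: Q = [h_f·C^1.852·D^4.8704 / (10.67·L)]^(1/1.852)
Q = [18.5·149^1.852·0.0493^4.8704 / (10.67·2320)]^0.540 = 0.001115 m³/s

Q ≈ 0.00112 m³/s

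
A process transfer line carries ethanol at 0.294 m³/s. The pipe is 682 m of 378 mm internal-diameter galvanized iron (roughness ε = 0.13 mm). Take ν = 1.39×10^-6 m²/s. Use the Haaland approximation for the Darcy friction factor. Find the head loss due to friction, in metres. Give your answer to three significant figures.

V = 4Q/(πD²) = 4·0.294/(π·0.378²) = 2.620 m/s
Re = VD/ν = 2.620·0.378/1.39×10^-6 = 7.12×10^5 → turbulent
ε/D = 0.13/378 = 3.44×10^-4
Haaland: f = 0.01620
h_f = f(L/D)V²/(2g) = 0.01620·(682/0.378)·2.620²/(2·9.81) = 10.22 m

h_f ≈ 10.2 m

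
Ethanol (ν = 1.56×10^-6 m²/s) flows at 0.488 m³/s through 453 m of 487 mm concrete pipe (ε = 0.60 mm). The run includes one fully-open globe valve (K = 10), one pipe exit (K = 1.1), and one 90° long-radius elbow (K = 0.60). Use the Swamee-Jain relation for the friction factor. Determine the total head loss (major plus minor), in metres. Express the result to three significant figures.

V = 4Q/(πD²) = 2.620 m/s; V²/2g = 0.3498 m
Re = 8.18×10^5, ε/D = 0.00123 → f = 0.02109 (Swamee-Jain)
Major: h_f = f(L/D)·V²/2g = 0.02109·930.2·0.3498 = 6.861 m
Minor: ΣK = 11.7; h_m = ΣK·V²/2g = 4.093 m
Total H_L = 6.861 + 4.093 = 10.95 m

H_L ≈ 11.0 m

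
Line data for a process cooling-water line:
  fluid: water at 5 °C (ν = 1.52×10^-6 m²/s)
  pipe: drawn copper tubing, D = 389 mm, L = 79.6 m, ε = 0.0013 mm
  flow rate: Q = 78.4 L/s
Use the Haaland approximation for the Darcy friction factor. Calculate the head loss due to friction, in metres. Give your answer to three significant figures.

V = 4Q/(πD²) = 4·0.0784/(π·0.389²) = 0.6597 m/s
Re = VD/ν = 0.6597·0.389/1.52×10^-6 = 1.69×10^5 → turbulent
ε/D = 0.0013/389 = 3.34×10^-6
Haaland: f = 0.01604
h_f = f(L/D)V²/(2g) = 0.01604·(79.6/0.389)·0.6597²/(2·9.81) = 0.07280 m

h_f ≈ 0.0728 m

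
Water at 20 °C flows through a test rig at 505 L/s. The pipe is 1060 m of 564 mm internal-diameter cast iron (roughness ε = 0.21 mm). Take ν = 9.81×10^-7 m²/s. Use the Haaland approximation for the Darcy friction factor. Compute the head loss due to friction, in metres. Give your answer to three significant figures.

h_f ≈ 6.32 m

V = 4Q/(πD²) = 4·0.505/(π·0.564²) = 2.021 m/s
Re = VD/ν = 2.021·0.564/9.81×10^-7 = 1.16×10^6 → turbulent
ε/D = 0.21/564 = 3.72×10^-4
Haaland: f = 0.01615
h_f = f(L/D)V²/(2g) = 0.01615·(1060/0.564)·2.021²/(2·9.81) = 6.321 m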